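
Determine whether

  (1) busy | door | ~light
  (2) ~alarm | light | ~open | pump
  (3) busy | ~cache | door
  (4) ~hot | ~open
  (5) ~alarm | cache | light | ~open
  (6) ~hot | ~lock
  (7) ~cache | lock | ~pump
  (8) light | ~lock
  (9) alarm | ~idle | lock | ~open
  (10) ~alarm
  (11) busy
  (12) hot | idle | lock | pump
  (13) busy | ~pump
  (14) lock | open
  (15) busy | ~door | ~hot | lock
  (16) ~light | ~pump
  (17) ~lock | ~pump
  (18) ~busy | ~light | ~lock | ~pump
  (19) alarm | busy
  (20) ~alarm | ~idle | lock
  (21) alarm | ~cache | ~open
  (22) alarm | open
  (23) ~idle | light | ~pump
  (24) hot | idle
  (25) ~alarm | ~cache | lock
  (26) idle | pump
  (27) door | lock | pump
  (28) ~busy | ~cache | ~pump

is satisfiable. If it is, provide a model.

alarm = False, light = True, idle = True, open = True, lock = True, pump = False, cache = False, busy = True, hot = False, door = False

Unit clause (~alarm) forces alarm = False.
Unit clause (busy) forces busy = True.
In (alarm | open) only open is left, so open = True.
In (~hot | ~open) only ~hot is left, so hot = False.
In (alarm | ~cache | ~open) only ~cache is left, so cache = False.
In (hot | idle) only idle is left, so idle = True.
In (alarm | ~idle | lock | ~open) only lock is left, so lock = True.
In (~lock | ~pump) only ~pump is left, so pump = False.
In (light | ~lock) only light is left, so light = True.
Set door = False.
All clauses satisfied.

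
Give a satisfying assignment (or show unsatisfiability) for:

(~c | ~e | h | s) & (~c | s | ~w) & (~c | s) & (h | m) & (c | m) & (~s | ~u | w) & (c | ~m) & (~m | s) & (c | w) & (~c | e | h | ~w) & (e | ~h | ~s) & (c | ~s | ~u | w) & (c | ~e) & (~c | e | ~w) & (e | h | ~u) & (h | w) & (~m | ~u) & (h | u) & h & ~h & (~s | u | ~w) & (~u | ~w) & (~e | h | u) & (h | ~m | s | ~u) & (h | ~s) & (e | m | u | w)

Unsatisfiable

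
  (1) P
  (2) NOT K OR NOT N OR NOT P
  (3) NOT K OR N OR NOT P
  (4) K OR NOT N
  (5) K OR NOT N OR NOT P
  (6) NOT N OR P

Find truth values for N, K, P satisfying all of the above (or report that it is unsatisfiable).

N: False; K: False; P: True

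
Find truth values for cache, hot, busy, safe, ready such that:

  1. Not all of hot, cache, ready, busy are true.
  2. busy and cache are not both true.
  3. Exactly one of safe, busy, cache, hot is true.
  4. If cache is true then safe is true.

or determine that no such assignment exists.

cache = False; hot = False; busy = False; safe = True; ready = True

  (1) {hot, cache, ready, busy}: 1/4 true — not all ✓
  (2) busy=F, cache=F — not both ✓
  (3) {safe, busy, cache, hot}: 1 true — exactly one ✓
  (4) cache=F ⇒ safe: vacuous ✓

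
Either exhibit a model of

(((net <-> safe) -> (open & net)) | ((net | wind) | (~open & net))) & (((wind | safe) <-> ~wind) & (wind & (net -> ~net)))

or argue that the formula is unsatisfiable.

Case wind = True: the conjunct (wind | safe) <-> ~wind becomes (True | safe) <-> ~True = False.
Case wind = False: the conjunct wind is False.
Both cases fail — unsatisfiable.

The formula is unsatisfiable.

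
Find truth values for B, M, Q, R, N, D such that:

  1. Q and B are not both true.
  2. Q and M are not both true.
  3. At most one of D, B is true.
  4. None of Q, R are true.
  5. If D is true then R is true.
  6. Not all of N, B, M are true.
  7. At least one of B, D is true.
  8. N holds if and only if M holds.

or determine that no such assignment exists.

B: True; M: False; Q: False; R: False; N: False; D: False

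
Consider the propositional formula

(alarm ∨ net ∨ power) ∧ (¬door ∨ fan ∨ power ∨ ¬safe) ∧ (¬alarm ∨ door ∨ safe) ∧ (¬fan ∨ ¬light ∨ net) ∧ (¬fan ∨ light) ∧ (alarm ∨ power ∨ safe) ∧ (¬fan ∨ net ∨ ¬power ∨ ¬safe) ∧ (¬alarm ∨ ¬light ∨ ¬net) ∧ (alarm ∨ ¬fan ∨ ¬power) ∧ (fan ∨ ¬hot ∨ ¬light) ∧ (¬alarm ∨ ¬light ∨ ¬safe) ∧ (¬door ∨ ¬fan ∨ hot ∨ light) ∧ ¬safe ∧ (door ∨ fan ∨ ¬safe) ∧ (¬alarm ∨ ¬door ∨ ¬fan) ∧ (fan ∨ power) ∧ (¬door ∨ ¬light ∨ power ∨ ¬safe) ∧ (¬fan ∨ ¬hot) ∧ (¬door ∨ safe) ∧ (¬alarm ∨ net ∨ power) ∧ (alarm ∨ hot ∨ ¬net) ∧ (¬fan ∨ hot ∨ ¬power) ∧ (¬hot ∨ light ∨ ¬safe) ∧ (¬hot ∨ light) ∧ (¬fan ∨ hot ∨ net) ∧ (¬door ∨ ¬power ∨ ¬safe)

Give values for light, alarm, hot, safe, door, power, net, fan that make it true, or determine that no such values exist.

light = False; alarm = False; hot = False; safe = False; door = False; power = True; net = False; fan = False

Unit clause (¬safe) forces safe = False.
In (¬door ∨ safe) only ¬door is left, so door = False.
In (¬alarm ∨ door ∨ safe) only ¬alarm is left, so alarm = False.
In (alarm ∨ power ∨ safe) only power is left, so power = True.
In (alarm ∨ ¬fan ∨ ¬power) only ¬fan is left, so fan = False.
Set light = False.
  then (¬hot ∨ light) forces hot = False.
  then (alarm ∨ hot ∨ ¬net) forces net = False.
All clauses satisfied.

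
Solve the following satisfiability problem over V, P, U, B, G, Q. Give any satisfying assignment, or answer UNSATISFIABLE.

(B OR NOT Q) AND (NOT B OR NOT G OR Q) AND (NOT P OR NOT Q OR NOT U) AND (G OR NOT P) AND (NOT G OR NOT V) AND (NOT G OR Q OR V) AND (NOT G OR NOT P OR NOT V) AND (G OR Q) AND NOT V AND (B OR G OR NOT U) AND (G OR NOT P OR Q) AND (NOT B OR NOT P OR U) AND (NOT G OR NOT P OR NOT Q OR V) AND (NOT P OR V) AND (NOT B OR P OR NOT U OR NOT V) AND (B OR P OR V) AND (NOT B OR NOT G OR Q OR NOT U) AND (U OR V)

V = False, P = False, U = True, B = True, G = True, Q = True

Unit clause (NOT V) forces V = False.
In (NOT P OR V) only NOT P is left, so P = False.
In (B OR P OR V) only B is left, so B = True.
In (U OR V) only U is left, so U = True.
Set G = True.
  then (NOT B OR NOT G OR Q) forces Q = True.
All clauses satisfied.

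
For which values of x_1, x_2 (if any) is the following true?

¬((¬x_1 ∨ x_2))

x_1=T; x_2=F

  ¬((¬x_1 ∨ x_2)) = True
    ¬x_1 ∨ x_2 = False
      ¬x_1 = False
The formula evaluates to True.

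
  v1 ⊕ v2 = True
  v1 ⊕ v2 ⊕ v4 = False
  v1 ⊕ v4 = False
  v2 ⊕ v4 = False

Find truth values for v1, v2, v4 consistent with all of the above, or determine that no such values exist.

Adding constraints 1, 3, 4 mod 2: every variable appears an even number of times on the left, so the left side is 0.
But the right sides sum to 1 (mod 2). 0 ≠ 1 — the system is inconsistent.

UNSATISFIABLE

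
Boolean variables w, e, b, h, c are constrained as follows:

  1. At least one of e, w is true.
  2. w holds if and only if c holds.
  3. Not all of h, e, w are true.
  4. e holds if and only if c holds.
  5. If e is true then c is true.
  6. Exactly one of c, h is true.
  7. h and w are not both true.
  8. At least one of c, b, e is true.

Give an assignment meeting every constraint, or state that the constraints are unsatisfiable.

w: True, e: True, b: False, h: False, c: True

  (1) {e, w}: 2 true — at least one ✓
  (2) w=T, c=T — same ✓
  (3) {h, e, w}: 2/3 true — not all ✓
  (4) e=T, c=T — same ✓
  (5) e=T ⇒ c: T ✓
  (6) {c, h}: 1 true — exactly one ✓
  (7) h=F, w=T — not both ✓
  (8) {c, b, e}: 2 true — at least one ✓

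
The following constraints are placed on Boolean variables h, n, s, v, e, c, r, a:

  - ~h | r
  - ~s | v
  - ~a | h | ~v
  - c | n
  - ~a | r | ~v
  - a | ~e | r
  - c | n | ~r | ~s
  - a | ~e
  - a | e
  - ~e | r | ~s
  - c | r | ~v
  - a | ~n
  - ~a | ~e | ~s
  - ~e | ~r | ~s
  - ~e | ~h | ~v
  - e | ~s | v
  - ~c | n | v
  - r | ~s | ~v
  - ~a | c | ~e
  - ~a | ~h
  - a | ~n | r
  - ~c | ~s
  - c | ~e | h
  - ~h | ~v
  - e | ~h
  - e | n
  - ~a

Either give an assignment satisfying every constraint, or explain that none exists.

No satisfying assignment exists.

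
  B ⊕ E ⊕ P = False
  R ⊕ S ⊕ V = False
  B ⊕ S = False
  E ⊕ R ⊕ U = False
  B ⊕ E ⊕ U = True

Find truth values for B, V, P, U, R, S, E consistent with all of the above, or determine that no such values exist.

B: True; V: True; P: True; U: False; R: False; S: True; E: False

B ⊕ E ⊕ P = T ⊕ F ⊕ T = False ✓
R ⊕ S ⊕ V = F ⊕ T ⊕ T = False ✓
B ⊕ S = T ⊕ T = False ✓
E ⊕ R ⊕ U = F ⊕ F ⊕ F = False ✓
B ⊕ E ⊕ U = T ⊕ F ⊕ F = True ✓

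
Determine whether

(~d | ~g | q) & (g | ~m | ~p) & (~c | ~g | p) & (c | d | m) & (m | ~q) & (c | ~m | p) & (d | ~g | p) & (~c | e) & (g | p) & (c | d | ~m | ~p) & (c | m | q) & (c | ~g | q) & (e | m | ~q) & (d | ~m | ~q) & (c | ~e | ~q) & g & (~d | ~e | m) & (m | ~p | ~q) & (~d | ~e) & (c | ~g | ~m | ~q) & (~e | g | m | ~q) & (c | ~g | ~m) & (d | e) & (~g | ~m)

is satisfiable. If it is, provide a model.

c=T, m=F, q=F, g=T, d=F, e=T, p=T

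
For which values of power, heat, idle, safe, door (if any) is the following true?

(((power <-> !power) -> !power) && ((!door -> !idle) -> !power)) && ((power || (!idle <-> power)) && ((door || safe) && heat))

power = False; heat = True; idle = True; safe = False; door = True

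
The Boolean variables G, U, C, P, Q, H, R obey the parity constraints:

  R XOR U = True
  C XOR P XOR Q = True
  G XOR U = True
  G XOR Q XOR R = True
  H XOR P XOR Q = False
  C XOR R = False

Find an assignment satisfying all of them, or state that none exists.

G: True; U: False; C: True; P: True; Q: True; H: False; R: True

R XOR U = T XOR F = True ✓
C XOR P XOR Q = T XOR T XOR T = True ✓
G XOR U = T XOR F = True ✓
G XOR Q XOR R = T XOR T XOR T = True ✓
H XOR P XOR Q = F XOR T XOR T = False ✓
C XOR R = T XOR T = False ✓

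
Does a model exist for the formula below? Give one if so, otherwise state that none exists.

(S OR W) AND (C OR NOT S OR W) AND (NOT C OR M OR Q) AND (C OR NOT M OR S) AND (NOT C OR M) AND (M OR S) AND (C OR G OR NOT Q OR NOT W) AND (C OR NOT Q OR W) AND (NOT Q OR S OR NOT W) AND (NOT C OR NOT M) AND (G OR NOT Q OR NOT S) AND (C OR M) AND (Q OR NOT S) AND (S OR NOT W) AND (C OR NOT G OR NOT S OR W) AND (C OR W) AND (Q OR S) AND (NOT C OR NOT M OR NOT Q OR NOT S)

Set G = True.
Try M = False:
  (NOT C OR M) forces C = False.
  clause (C OR M) is falsified — backtrack.
So M = True.
  then (NOT C OR NOT M) forces C = False.
  then (C OR W) forces W = True.
  then (C OR NOT M OR S) forces S = True.
  then (Q OR NOT S) forces Q = True.
All clauses satisfied.

G = True; M = True; S = True; Q = True; W = True; C = False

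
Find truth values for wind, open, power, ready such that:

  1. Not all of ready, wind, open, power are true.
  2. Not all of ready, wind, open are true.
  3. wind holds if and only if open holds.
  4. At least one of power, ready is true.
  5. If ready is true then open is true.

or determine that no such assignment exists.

wind = True, open = True, power = True, ready = False

  (1) {ready, wind, open, power}: 3/4 true — not all ✓
  (2) {ready, wind, open}: 2/3 true — not all ✓
  (3) wind=T, open=T — same ✓
  (4) {power, ready}: 1 true — at least one ✓
  (5) ready=F ⇒ open: vacuous ✓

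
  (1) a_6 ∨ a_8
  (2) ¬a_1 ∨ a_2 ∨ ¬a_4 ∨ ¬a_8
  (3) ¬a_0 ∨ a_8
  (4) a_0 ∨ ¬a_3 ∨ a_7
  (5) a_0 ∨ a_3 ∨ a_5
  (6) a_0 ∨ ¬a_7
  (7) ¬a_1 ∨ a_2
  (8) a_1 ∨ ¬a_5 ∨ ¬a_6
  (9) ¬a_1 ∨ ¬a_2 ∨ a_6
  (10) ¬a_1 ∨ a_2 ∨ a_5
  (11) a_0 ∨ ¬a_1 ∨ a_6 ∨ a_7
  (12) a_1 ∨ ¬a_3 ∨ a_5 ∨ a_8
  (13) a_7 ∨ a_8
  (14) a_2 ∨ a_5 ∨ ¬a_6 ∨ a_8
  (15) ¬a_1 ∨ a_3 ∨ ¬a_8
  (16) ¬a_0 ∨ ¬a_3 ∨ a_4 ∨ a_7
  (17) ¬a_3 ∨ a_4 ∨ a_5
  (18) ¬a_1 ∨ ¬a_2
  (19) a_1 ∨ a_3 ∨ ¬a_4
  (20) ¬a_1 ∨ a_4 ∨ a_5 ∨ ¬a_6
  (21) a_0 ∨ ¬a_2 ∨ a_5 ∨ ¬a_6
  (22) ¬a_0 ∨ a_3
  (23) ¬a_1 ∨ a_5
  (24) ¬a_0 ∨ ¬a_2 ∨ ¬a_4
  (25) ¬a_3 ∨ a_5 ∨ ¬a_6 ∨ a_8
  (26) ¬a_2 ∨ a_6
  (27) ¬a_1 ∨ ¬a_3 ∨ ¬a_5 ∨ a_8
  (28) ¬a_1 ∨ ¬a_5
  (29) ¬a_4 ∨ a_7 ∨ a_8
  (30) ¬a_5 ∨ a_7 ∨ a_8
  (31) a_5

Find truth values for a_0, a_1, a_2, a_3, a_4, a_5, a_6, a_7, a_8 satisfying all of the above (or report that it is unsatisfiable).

a_0=T, a_1=F, a_2=F, a_3=T, a_4=F, a_5=T, a_6=F, a_7=T, a_8=T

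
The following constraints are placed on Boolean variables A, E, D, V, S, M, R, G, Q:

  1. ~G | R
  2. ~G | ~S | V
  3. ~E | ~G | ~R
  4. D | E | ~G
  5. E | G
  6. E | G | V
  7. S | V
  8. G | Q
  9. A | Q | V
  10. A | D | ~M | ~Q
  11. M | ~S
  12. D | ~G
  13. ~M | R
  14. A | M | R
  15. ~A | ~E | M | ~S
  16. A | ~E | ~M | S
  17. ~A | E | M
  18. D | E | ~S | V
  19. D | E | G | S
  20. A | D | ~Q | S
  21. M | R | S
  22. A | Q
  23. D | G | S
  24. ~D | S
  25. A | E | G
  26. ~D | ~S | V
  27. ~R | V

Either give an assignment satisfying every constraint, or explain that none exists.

Set A = False.
  then (A | Q) forces Q = True.
Set E = False.
  then (E | G) forces G = True.
  then (D | ~G) forces D = True.
  then (~D | S) forces S = True.
  then (~D | ~S | V) forces V = True.
  then (~G | R) forces R = True.
  then (M | ~S) forces M = True.
All clauses satisfied.

A = False; E = False; D = True; V = True; S = True; M = True; R = True; G = True; Q = True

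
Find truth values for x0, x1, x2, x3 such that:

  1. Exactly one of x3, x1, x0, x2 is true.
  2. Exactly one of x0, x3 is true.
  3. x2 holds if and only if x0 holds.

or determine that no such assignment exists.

x0=F, x1=F, x2=F, x3=T

  (1) {x3, x1, x0, x2}: 1 true — exactly one ✓
  (2) {x0, x3}: 1 true — exactly one ✓
  (3) x2=F, x0=F — same ✓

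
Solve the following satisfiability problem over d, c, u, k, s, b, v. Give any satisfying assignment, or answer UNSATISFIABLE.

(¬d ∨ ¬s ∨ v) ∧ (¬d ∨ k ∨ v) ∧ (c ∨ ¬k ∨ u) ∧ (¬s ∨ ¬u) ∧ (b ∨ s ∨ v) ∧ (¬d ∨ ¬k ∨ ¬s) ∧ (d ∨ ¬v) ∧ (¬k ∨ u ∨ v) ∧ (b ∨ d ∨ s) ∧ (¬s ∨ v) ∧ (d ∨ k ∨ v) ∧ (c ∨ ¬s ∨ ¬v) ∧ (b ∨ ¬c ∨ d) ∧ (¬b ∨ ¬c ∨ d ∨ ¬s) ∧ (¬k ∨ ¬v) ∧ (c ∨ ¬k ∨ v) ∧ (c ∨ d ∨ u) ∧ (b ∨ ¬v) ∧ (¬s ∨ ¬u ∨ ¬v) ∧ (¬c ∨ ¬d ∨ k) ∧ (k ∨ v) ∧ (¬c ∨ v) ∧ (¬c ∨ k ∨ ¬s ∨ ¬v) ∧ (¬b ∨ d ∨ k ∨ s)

d: True; c: False; u: True; k: False; s: False; b: True; v: True

Set d = True.
Try c = True:
  (¬c ∨ ¬d ∨ k) forces k = True.
  (¬d ∨ ¬k ∨ ¬s) forces s = False.
  (¬k ∨ ¬v) forces v = False.
  clause (¬c ∨ v) is falsified — backtrack.
So c = False.
Set u = True.
  then (¬s ∨ ¬u) forces s = False.
Try k = True:
  (¬k ∨ ¬v) forces v = False.
  clause (c ∨ ¬k ∨ v) is falsified — backtrack.
So k = False.
  then (¬d ∨ k ∨ v) forces v = True.
  then (b ∨ ¬v) forces b = True.
All clauses satisfied.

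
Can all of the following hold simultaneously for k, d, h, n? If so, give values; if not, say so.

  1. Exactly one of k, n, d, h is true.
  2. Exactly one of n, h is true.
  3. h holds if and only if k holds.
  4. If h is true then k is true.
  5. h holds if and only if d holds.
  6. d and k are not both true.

k = False, d = False, h = False, n = True

  (1) {k, n, d, h}: 1 true — exactly one ✓
  (2) {n, h}: 1 true — exactly one ✓
  (3) h=F, k=F — same ✓
  (4) h=F ⇒ k: vacuous ✓
  (5) h=F, d=F — same ✓
  (6) d=F, k=F — not both ✓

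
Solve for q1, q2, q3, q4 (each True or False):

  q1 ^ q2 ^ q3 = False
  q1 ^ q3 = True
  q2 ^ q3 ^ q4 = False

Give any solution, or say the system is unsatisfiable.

q1 = False, q2 = True, q3 = True, q4 = False

q1 ^ q2 ^ q3 = F ^ T ^ T = False ✓
q1 ^ q3 = F ^ T = True ✓
q2 ^ q3 ^ q4 = T ^ T ^ F = False ✓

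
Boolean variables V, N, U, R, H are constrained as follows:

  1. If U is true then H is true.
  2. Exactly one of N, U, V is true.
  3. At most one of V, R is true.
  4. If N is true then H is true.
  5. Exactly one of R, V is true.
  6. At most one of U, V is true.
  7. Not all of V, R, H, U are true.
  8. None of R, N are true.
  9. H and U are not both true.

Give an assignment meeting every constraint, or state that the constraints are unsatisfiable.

V = True; N = False; U = False; R = False; H = False

  (1) U=F ⇒ H: vacuous ✓
  (2) {N, U, V}: 1 true — exactly one ✓
  (3) {V, R}: 1 true — at most one ✓
  (4) N=F ⇒ H: vacuous ✓
  (5) {R, V}: 1 true — exactly one ✓
  (6) {U, V}: 1 true — at most one ✓
  (7) {V, R, H, U}: 1/4 true — not all ✓
  (8) {R, N}: 0 true — none ✓
  (9) H=F, U=F — not both ✓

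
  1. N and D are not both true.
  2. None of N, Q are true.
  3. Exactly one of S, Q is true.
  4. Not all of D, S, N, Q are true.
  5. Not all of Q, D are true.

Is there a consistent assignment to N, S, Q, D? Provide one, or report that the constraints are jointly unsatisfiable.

N = False, S = True, Q = False, D = True

  (1) N=F, D=T — not both ✓
  (2) {N, Q}: 0 true — none ✓
  (3) {S, Q}: 1 true — exactly one ✓
  (4) {D, S, N, Q}: 2/4 true — not all ✓
  (5) {Q, D}: 1/2 true — not all ✓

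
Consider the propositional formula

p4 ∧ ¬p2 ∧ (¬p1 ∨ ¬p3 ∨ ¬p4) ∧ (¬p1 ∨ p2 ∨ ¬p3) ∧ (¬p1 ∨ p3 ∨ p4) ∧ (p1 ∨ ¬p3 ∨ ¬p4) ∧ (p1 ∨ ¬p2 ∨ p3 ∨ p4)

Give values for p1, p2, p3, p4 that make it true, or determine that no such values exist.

p1 = False; p2 = False; p3 = False; p4 = True

Unit clause (p4) forces p4 = True.
Unit clause (¬p2) forces p2 = False.
Set p1 = False.
  then (p1 ∨ ¬p3 ∨ ¬p4) forces p3 = False.
Check each clause:
  (p4): p4 holds.
  (¬p2): ¬p2 holds.
  (¬p1 ∨ ¬p3 ∨ ¬p4): ¬p1 holds.
  (¬p1 ∨ p2 ∨ ¬p3): ¬p1 holds.
  (¬p1 ∨ p3 ∨ p4): ¬p1 holds.
  (p1 ∨ ¬p3 ∨ ¬p4): ¬p3 holds.
  (p1 ∨ ¬p2 ∨ p3 ∨ p4): ¬p2 holds.
All clauses satisfied.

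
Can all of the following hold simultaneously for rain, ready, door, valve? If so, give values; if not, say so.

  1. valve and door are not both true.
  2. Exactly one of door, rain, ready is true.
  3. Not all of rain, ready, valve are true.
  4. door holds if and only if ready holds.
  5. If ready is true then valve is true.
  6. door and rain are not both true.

rain: True, ready: False, door: False, valve: True

  (1) valve=T, door=F — not both ✓
  (2) {door, rain, ready}: 1 true — exactly one ✓
  (3) {rain, ready, valve}: 2/3 true — not all ✓
  (4) door=F, ready=F — same ✓
  (5) ready=F ⇒ valve: vacuous ✓
  (6) door=F, rain=T — not both ✓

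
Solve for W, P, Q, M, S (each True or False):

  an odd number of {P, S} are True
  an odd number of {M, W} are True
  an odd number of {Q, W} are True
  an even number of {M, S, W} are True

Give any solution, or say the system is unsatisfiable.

W = False, P = False, Q = True, M = True, S = True

{P, S}: 1 true → odd ✓
{M, W}: 1 true → odd ✓
{Q, W}: 1 true → odd ✓
{M, S, W}: 2 true → even ✓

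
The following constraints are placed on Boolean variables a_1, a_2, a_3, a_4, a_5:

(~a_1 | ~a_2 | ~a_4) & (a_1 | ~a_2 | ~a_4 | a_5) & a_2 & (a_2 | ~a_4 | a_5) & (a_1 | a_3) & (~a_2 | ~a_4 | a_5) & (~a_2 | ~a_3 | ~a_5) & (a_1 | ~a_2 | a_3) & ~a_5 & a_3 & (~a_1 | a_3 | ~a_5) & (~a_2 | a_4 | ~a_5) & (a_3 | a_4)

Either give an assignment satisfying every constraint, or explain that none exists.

a_1: False; a_2: True; a_3: True; a_4: False; a_5: False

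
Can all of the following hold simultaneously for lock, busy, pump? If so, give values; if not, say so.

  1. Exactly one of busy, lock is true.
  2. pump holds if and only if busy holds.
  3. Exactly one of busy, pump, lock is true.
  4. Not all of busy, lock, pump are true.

lock: True; busy: False; pump: False

  (1) {busy, lock}: 1 true — exactly one ✓
  (2) pump=F, busy=F — same ✓
  (3) {busy, pump, lock}: 1 true — exactly one ✓
  (4) {busy, lock, pump}: 1/3 true — not all ✓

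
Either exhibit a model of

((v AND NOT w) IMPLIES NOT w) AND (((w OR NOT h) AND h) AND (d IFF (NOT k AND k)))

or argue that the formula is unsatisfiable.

v=T; k=F; d=F; w=T; h=T

  (v AND NOT w) IMPLIES NOT w = True
    v AND NOT w = False
      NOT w = False
    NOT w = False
  ((w OR NOT h) AND h) AND (d IFF (NOT k AND k)) = True
    (w OR NOT h) AND h = True
      w OR NOT h = True
        NOT h = False
    d IFF (NOT k AND k) = True
      NOT k AND k = False
        NOT k = True
Both conjuncts True, so the formula holds.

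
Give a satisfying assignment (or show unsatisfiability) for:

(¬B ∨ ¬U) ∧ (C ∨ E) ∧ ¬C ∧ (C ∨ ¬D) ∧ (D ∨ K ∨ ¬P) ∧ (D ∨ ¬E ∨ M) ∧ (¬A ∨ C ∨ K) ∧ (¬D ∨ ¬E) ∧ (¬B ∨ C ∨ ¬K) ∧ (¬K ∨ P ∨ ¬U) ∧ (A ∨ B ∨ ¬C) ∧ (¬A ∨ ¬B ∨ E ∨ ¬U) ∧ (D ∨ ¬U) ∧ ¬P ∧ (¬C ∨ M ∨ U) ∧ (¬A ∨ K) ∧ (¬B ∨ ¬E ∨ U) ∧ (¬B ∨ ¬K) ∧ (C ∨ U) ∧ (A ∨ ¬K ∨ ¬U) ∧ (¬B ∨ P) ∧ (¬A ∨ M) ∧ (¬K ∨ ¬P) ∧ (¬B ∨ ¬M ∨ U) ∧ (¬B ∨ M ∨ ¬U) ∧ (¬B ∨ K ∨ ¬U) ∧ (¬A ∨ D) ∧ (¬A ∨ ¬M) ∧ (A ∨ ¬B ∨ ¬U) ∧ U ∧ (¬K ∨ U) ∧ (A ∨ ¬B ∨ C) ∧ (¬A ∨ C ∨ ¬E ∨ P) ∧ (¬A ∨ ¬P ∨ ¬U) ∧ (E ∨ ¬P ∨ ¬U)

Case C = True:
  Clause (¬C) is falsified — contradiction.
Case C = False:
  (C ∨ E) forces E = True.
  (C ∨ ¬D) forces D = False.
  (D ∨ ¬E ∨ M) forces M = True.
  (D ∨ ¬U) forces U = False.
  Clause (C ∨ U) is falsified — contradiction.
Both cases fail, so the formula is unsatisfiable.

Unsatisfiable — no assignment works.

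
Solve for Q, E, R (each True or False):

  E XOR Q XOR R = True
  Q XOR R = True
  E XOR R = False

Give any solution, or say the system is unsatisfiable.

Q = True, E = False, R = False

E XOR Q XOR R = F XOR T XOR F = True ✓
Q XOR R = T XOR F = True ✓
E XOR R = F XOR F = False ✓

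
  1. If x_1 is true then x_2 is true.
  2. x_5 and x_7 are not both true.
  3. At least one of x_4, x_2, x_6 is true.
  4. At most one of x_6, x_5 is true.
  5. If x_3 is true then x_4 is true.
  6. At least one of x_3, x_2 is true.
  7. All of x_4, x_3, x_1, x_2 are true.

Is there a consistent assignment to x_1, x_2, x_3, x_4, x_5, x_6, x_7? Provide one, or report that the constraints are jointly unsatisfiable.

x_1 = True; x_2 = True; x_3 = True; x_4 = True; x_5 = False; x_6 = True; x_7 = True

  (1) x_1=T ⇒ x_2: T ✓
  (2) x_5=F, x_7=T — not both ✓
  (3) {x_4, x_2, x_6}: 3 true — at least one ✓
  (4) {x_6, x_5}: 1 true — at most one ✓
  (5) x_3=T ⇒ x_4: T ✓
  (6) {x_3, x_2}: 2 true — at least one ✓
  (7) {x_4, x_3, x_1, x_2}: all 4 true ✓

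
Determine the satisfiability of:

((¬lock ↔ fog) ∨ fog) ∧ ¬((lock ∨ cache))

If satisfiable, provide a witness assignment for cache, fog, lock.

cache = False, fog = True, lock = False

  (¬lock ↔ fog) ∨ fog = True
    ¬lock ↔ fog = True
      ¬lock = True
  ¬((lock ∨ cache)) = True
    lock ∨ cache = False
Both conjuncts True, so the formula holds.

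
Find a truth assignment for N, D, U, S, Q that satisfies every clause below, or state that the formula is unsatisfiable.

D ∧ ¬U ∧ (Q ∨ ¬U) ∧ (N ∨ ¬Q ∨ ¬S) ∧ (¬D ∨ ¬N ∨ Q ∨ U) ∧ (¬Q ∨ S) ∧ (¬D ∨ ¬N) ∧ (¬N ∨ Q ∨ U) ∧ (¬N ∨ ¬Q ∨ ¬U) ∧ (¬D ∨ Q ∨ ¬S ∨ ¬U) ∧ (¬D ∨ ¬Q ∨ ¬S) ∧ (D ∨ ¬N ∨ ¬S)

Unit clause (D) forces D = True.
Unit clause (¬U) forces U = False.
In (¬D ∨ ¬N) only ¬N is left, so N = False.
Set S = False.
  then (¬Q ∨ S) forces Q = False.
All clauses satisfied.

N=F, D=T, U=F, S=F, Q=F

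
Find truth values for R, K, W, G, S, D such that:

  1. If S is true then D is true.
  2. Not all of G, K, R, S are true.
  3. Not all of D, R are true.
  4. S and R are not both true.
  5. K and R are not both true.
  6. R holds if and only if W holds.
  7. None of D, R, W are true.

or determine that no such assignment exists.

R=F; K=T; W=F; G=T; S=F; D=F

  (1) S=F ⇒ D: vacuous ✓
  (2) {G, K, R, S}: 2/4 true — not all ✓
  (3) {D, R}: 0/2 true — not all ✓
  (4) S=F, R=F — not both ✓
  (5) K=T, R=F — not both ✓
  (6) R=F, W=F — same ✓
  (7) {D, R, W}: 0 true — none ✓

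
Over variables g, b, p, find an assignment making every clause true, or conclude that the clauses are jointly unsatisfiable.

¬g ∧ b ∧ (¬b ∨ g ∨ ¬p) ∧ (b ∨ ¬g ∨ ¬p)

Unit clause (¬g) forces g = False.
Unit clause (b) forces b = True.
In (¬b ∨ g ∨ ¬p) only ¬p is left, so p = False.
All clauses satisfied.

g = False, b = True, p = False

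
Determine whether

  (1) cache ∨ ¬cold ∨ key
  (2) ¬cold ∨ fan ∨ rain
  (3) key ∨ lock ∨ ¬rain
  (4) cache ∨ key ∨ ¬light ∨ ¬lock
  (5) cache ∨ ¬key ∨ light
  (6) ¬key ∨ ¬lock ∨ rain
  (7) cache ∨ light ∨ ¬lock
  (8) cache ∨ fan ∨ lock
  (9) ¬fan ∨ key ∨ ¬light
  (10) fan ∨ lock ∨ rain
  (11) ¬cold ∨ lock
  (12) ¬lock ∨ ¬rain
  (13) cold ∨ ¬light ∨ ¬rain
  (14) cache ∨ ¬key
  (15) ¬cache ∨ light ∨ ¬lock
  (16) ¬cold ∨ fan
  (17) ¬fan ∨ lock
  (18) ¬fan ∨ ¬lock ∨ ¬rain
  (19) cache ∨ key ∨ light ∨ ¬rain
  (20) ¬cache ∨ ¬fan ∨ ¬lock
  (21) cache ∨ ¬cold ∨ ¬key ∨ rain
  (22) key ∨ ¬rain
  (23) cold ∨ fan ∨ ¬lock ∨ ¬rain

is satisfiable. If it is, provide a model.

fan = False; light = False; rain = True; cold = False; lock = False; cache = True; key = True

Set fan = False.
  then (¬cold ∨ fan) forces cold = False.
Set light = False.
Set rain = True.
  then (¬lock ∨ ¬rain) forces lock = False.
  then (key ∨ ¬rain) forces key = True.
  then (cache ∨ ¬key ∨ light) forces cache = True.
All clauses satisfied.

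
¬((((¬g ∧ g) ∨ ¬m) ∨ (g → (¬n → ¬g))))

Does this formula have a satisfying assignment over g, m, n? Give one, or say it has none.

g = True, m = True, n = False

  ¬((((¬g ∧ g) ∨ ¬m) ∨ (g → (¬n → ¬g)))) = True
    ((¬g ∧ g) ∨ ¬m) ∨ (g → (¬n → ¬g)) = False
      (¬g ∧ g) ∨ ¬m = False
        ¬g ∧ g = False
          ¬g = False
        ¬m = False
      g → (¬n → ¬g) = False
        ¬n → ¬g = False
          ¬n = True
          ¬g = False
The formula evaluates to True.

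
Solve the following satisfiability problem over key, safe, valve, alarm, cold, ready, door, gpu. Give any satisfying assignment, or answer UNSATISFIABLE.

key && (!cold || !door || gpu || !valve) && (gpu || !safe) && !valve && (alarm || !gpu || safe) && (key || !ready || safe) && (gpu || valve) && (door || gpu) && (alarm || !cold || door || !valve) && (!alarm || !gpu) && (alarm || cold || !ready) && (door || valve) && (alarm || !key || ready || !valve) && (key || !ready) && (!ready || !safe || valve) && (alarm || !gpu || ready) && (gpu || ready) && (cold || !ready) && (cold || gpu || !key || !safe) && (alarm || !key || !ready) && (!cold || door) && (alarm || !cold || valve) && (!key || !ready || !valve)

Unsatisfiable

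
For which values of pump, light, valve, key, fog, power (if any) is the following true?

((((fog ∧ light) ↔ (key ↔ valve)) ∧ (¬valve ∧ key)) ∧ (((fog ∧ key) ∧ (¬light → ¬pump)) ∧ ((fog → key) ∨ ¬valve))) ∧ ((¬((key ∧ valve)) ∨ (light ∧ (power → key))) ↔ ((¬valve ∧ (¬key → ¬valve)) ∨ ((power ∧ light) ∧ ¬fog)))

pump = False, light = False, valve = False, key = True, fog = True, power = True

  (((fog ∧ light) ↔ (key ↔ valve)) ∧ (¬valve ∧ key)) ∧ (((fog ∧ key) ∧ (¬light → ¬pump)) ∧ ((fog → key) ∨ ¬valve)) = True
    ((fog ∧ light) ↔ (key ↔ valve)) ∧ (¬valve ∧ key) = True
      (fog ∧ light) ↔ (key ↔ valve) = True
        fog ∧ light = False
        key ↔ valve = False
      ¬valve ∧ key = True
        ¬valve = True
    ((fog ∧ key) ∧ (¬light → ¬pump)) ∧ ((fog → key) ∨ ¬valve) = True
      (fog ∧ key) ∧ (¬light → ¬pump) = True
        fog ∧ key = True
        ¬light → ¬pump = True
          ¬light = True
          ¬pump = True
      (fog → key) ∨ ¬valve = True
        fog → key = True
        ¬valve = True
  (¬((key ∧ valve)) ∨ (light ∧ (power → key))) ↔ ((¬valve ∧ (¬key → ¬valve)) ∨ ((power ∧ light) ∧ ¬fog)) = True
    ¬((key ∧ valve)) ∨ (light ∧ (power → key)) = True
      ¬((key ∧ valve)) = True
        key ∧ valve = False
      light ∧ (power → key) = False
        power → key = True
    (¬valve ∧ (¬key → ¬valve)) ∨ ((power ∧ light) ∧ ¬fog) = True
      ¬valve ∧ (¬key → ¬valve) = True
        ¬valve = True
        ¬key → ¬valve = True
          ¬key = False
          ¬valve = True
      (power ∧ light) ∧ ¬fog = False
        power ∧ light = False
        ¬fog = False
Both conjuncts True, so the formula holds.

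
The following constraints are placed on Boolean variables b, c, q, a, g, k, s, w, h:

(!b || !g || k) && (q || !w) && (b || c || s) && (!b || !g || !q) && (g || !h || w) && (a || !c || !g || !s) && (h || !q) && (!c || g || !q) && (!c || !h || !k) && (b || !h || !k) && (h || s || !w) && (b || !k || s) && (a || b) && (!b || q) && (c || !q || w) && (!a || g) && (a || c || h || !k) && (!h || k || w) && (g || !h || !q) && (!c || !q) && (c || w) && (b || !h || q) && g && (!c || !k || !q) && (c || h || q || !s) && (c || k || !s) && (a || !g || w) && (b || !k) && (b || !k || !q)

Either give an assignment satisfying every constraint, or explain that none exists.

b = False; c = True; q = False; a = True; g = True; k = False; s = False; w = False; h = False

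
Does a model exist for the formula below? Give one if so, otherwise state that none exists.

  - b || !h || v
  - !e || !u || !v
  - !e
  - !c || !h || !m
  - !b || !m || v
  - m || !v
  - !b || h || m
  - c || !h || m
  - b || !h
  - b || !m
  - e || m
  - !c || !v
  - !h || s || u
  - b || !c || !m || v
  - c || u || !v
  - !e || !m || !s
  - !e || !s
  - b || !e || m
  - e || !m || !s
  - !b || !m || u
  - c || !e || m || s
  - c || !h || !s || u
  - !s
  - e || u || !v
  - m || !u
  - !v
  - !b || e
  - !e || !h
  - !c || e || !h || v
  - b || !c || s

Unsatisfiable — no assignment works.

Case e = True:
  Clause (!e) is falsified — contradiction.
Case e = False:
  (e || m) forces m = True.
  (b || !m) forces b = True.
  Clause (!b || e) is falsified — contradiction.
Both cases fail, so the formula is unsatisfiable.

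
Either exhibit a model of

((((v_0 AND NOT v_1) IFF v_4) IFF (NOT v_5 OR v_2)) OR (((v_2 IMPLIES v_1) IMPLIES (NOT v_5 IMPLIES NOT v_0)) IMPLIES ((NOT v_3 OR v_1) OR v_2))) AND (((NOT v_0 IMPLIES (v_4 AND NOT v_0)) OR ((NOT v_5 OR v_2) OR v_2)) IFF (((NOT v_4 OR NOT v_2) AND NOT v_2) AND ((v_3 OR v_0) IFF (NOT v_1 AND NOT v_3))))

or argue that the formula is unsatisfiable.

v_0: False, v_1: True, v_2: False, v_3: True, v_4: False, v_5: True

  (((v_0 AND NOT v_1) IFF v_4) IFF (NOT v_5 OR v_2)) OR (((v_2 IMPLIES v_1) IMPLIES (NOT v_5 IMPLIES NOT v_0)) IMPLIES ((NOT v_3 OR v_1) OR v_2)) = True
    ((v_0 AND NOT v_1) IFF v_4) IFF (NOT v_5 OR v_2) = False
      (v_0 AND NOT v_1) IFF v_4 = True
        v_0 AND NOT v_1 = False
          NOT v_1 = False
      NOT v_5 OR v_2 = False
        NOT v_5 = False
    ((v_2 IMPLIES v_1) IMPLIES (NOT v_5 IMPLIES NOT v_0)) IMPLIES ((NOT v_3 OR v_1) OR v_2) = True
      (v_2 IMPLIES v_1) IMPLIES (NOT v_5 IMPLIES NOT v_0) = True
        v_2 IMPLIES v_1 = True
        NOT v_5 IMPLIES NOT v_0 = True
          NOT v_5 = False
          NOT v_0 = True
      (NOT v_3 OR v_1) OR v_2 = True
        NOT v_3 OR v_1 = True
          NOT v_3 = False
  ((NOT v_0 IMPLIES (v_4 AND NOT v_0)) OR ((NOT v_5 OR v_2) OR v_2)) IFF (((NOT v_4 OR NOT v_2) AND NOT v_2) AND ((v_3 OR v_0) IFF (NOT v_1 AND NOT v_3))) = True
    (NOT v_0 IMPLIES (v_4 AND NOT v_0)) OR ((NOT v_5 OR v_2) OR v_2) = False
      NOT v_0 IMPLIES (v_4 AND NOT v_0) = False
        NOT v_0 = True
        v_4 AND NOT v_0 = False
          NOT v_0 = True
      (NOT v_5 OR v_2) OR v_2 = False
        NOT v_5 OR v_2 = False
          NOT v_5 = False
    ((NOT v_4 OR NOT v_2) AND NOT v_2) AND ((v_3 OR v_0) IFF (NOT v_1 AND NOT v_3)) = False
      (NOT v_4 OR NOT v_2) AND NOT v_2 = True
        NOT v_4 OR NOT v_2 = True
          NOT v_4 = True
          NOT v_2 = True
        NOT v_2 = True
      (v_3 OR v_0) IFF (NOT v_1 AND NOT v_3) = False
        v_3 OR v_0 = True
        NOT v_1 AND NOT v_3 = False
          NOT v_1 = False
          NOT v_3 = False
Both conjuncts True, so the formula holds.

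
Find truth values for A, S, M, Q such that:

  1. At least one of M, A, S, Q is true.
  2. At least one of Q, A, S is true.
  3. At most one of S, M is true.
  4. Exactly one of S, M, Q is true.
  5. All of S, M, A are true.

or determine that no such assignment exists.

Case S = True:
  (3) with S=T forces M = False.
  Constraint (5) is violated (M=F) — contradiction.
Case S = False:
  Constraint (5) is violated (S=F) — contradiction.
Both cases fail — unsatisfiable.

Unsatisfiable — no assignment works.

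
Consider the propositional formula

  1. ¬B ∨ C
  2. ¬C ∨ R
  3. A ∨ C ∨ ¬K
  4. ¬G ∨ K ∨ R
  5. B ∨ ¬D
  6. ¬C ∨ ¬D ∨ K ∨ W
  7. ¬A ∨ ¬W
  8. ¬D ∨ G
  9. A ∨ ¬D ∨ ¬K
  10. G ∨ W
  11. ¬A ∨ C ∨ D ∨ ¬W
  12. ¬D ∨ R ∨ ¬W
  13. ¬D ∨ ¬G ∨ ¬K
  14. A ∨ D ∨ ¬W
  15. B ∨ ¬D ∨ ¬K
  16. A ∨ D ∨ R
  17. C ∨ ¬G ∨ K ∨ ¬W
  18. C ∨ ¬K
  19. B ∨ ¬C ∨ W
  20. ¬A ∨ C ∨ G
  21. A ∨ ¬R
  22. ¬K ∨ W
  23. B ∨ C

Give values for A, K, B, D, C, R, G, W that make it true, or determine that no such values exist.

A: True, K: False, B: True, D: False, C: True, R: True, G: True, W: False

Try A = False:
  (A ∨ ¬R) forces R = False.
  (¬C ∨ R) forces C = False.
  (¬B ∨ C) forces B = False.
  clause (B ∨ C) is falsified — backtrack.
So A = True.
  then (¬A ∨ ¬W) forces W = False.
  then (G ∨ W) forces G = True.
  then (¬K ∨ W) forces K = False.
  then (¬G ∨ K ∨ R) forces R = True.
Set B = True.
  then (¬B ∨ C) forces C = True.
  then (¬C ∨ ¬D ∨ K ∨ W) forces D = False.
All clauses satisfied.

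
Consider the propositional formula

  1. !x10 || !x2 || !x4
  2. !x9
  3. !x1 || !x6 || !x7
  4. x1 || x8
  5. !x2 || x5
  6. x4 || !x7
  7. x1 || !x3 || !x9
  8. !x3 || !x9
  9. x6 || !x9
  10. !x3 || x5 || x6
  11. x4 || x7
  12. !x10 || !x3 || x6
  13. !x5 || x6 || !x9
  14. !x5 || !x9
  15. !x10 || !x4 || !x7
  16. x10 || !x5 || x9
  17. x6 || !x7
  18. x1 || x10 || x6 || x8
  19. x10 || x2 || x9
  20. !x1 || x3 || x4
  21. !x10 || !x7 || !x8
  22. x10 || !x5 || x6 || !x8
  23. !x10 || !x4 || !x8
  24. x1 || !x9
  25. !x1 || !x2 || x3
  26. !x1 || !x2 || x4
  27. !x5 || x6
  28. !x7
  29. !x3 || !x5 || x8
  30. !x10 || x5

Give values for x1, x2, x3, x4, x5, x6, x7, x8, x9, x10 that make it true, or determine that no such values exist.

x1 = True; x2 = False; x3 = False; x4 = True; x5 = True; x6 = True; x7 = False; x8 = False; x9 = False; x10 = True

Unit clause (!x9) forces x9 = False.
Unit clause (!x7) forces x7 = False.
In (x4 || x7) only x4 is left, so x4 = True.
Set x1 = True.
Try x2 = True:
  (!x10 || !x2 || !x4) forces x10 = False.
  (!x2 || x5) forces x5 = True.
  clause (x10 || !x5 || x9) is falsified — backtrack.
So x2 = False.
  then (x10 || x2 || x9) forces x10 = True.
  then (!x10 || !x4 || !x8) forces x8 = False.
  then (!x10 || x5) forces x5 = True.
  then (!x5 || x6) forces x6 = True.
  then (!x3 || !x5 || x8) forces x3 = False.
All clauses satisfied.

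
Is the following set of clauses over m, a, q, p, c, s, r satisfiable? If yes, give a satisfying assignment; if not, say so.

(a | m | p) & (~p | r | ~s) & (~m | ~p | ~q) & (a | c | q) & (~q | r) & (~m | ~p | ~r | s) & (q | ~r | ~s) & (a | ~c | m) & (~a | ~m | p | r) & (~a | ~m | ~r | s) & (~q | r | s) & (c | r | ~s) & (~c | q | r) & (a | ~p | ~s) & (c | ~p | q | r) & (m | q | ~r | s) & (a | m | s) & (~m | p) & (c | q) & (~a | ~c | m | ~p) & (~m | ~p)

Set m = False.
Set a = True.
Try q = False:
  (c | q) forces c = True.
  (~c | q | r) forces r = True.
  (q | ~r | ~s) forces s = False.
  clause (m | q | ~r | s) is falsified — backtrack.
So q = True.
  then (~q | r) forces r = True.
Set p = False.
Set c = True.
Set s = True.
All clauses satisfied.

m: False, a: True, q: True, p: False, c: True, s: True, r: True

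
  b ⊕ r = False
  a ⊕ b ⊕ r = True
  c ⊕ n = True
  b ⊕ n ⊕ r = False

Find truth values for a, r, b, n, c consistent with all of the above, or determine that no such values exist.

a = True, r = False, b = False, n = False, c = True

b ⊕ r = F ⊕ F = False ✓
a ⊕ b ⊕ r = T ⊕ F ⊕ F = True ✓
c ⊕ n = T ⊕ F = True ✓
b ⊕ n ⊕ r = F ⊕ F ⊕ F = False ✓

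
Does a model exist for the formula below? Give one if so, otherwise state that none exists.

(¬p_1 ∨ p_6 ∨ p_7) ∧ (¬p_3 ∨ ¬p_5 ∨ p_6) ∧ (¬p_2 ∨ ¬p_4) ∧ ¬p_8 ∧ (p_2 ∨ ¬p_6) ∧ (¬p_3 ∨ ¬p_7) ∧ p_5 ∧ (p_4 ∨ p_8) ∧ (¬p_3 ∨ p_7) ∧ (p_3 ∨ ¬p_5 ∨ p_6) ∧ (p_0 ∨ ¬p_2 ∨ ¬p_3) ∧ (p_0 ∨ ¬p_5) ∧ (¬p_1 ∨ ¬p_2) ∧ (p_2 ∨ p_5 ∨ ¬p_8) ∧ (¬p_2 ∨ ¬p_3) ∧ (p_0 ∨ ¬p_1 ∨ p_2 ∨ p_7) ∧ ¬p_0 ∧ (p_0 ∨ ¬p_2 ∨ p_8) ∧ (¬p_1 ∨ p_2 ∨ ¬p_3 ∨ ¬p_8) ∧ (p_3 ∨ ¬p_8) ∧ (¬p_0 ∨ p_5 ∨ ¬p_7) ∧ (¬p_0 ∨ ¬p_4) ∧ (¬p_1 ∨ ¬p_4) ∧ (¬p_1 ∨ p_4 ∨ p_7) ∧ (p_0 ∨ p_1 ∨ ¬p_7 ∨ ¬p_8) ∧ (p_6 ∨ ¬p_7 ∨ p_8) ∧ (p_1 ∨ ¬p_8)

Unsatisfiable

Case p_0 = True:
  Clause (¬p_0) is falsified — contradiction.
Case p_0 = False:
  (¬p_8) forces p_8 = False.
  (p_5) forces p_5 = True.
  Clause (p_0 ∨ ¬p_5) is falsified — contradiction.
Both cases fail, so the formula is unsatisfiable.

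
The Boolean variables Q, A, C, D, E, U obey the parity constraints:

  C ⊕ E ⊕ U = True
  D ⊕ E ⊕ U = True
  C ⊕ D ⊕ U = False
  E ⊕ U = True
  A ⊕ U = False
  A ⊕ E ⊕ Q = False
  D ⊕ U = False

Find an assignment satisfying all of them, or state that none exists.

Q: True, A: False, C: False, D: False, E: True, U: False

C ⊕ E ⊕ U = F ⊕ T ⊕ F = True ✓
D ⊕ E ⊕ U = F ⊕ T ⊕ F = True ✓
C ⊕ D ⊕ U = F ⊕ F ⊕ F = False ✓
E ⊕ U = T ⊕ F = True ✓
A ⊕ U = F ⊕ F = False ✓
A ⊕ E ⊕ Q = F ⊕ T ⊕ T = False ✓
D ⊕ U = F ⊕ F = False ✓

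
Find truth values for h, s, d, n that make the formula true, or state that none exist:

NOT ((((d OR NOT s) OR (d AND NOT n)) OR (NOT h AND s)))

h = True, s = True, d = False, n = False

  NOT ((((d OR NOT s) OR (d AND NOT n)) OR (NOT h AND s))) = True
    ((d OR NOT s) OR (d AND NOT n)) OR (NOT h AND s) = False
      (d OR NOT s) OR (d AND NOT n) = False
        d OR NOT s = False
          NOT s = False
        d AND NOT n = False
          NOT n = True
      NOT h AND s = False
        NOT h = False
The formula evaluates to True.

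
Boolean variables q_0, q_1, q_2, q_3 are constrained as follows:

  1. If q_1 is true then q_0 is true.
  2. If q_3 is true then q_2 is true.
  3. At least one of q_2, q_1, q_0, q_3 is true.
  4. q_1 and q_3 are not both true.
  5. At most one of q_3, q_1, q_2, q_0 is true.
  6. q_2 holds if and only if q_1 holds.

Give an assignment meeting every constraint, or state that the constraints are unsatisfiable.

q_0=T, q_1=F, q_2=F, q_3=F

  (1) q_1=F ⇒ q_0: vacuous ✓
  (2) q_3=F ⇒ q_2: vacuous ✓
  (3) {q_2, q_1, q_0, q_3}: 1 true — at least one ✓
  (4) q_1=F, q_3=F — not both ✓
  (5) {q_3, q_1, q_2, q_0}: 1 true — at most one ✓
  (6) q_2=F, q_1=F — same ✓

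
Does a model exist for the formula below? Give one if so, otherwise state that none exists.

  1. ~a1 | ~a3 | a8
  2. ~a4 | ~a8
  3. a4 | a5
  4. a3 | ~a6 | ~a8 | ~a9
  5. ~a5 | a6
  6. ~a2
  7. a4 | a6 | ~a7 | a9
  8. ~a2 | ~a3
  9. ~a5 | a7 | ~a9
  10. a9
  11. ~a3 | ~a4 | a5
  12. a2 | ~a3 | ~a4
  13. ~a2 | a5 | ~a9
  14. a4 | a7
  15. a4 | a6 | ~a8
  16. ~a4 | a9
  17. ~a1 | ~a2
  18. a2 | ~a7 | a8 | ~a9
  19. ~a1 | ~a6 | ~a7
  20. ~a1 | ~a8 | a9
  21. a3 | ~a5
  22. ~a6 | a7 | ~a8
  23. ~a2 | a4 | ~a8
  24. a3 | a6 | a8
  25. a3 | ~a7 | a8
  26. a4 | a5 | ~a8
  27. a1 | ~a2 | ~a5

a1=F, a2=F, a3=T, a4=F, a5=T, a6=T, a7=T, a8=T, a9=T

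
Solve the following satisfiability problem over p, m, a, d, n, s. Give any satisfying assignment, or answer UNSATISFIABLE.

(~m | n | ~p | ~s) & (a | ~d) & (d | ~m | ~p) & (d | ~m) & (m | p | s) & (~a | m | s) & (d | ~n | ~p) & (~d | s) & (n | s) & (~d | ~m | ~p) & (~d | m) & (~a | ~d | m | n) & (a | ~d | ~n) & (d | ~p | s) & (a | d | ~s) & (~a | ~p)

p = False, m = False, a = True, d = False, n = False, s = True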